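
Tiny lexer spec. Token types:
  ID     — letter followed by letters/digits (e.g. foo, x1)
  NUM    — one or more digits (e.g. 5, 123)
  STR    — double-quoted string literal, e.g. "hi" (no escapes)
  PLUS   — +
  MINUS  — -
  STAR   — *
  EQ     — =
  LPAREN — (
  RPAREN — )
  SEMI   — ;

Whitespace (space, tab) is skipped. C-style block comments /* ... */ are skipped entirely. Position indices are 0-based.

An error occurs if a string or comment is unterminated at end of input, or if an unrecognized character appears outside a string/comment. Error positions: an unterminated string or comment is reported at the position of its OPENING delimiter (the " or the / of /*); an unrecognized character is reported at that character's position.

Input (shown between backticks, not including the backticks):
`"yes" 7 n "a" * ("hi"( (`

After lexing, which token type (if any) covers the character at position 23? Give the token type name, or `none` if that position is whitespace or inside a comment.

pos=0: enter STRING mode
pos=0: emit STR "yes" (now at pos=5)
pos=6: emit NUM '7' (now at pos=7)
pos=8: emit ID 'n' (now at pos=9)
pos=10: enter STRING mode
pos=10: emit STR "a" (now at pos=13)
pos=14: emit STAR '*'
pos=16: emit LPAREN '('
pos=17: enter STRING mode
pos=17: emit STR "hi" (now at pos=21)
pos=21: emit LPAREN '('
pos=23: emit LPAREN '('
DONE. 9 tokens: [STR, NUM, ID, STR, STAR, LPAREN, STR, LPAREN, LPAREN]
Position 23: char is '(' -> LPAREN

Answer: LPAREN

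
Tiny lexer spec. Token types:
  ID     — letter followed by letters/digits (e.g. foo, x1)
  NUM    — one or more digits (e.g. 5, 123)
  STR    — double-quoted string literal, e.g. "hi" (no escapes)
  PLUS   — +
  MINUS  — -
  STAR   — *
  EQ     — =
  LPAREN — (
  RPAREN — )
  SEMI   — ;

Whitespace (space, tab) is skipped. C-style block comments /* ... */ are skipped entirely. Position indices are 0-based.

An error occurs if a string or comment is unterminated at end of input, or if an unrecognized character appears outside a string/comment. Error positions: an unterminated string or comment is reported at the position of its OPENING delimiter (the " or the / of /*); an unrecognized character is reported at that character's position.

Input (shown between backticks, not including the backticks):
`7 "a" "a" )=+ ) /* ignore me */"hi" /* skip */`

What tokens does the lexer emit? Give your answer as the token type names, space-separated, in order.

Answer: NUM STR STR RPAREN EQ PLUS RPAREN STR

Derivation:
pos=0: emit NUM '7' (now at pos=1)
pos=2: enter STRING mode
pos=2: emit STR "a" (now at pos=5)
pos=6: enter STRING mode
pos=6: emit STR "a" (now at pos=9)
pos=10: emit RPAREN ')'
pos=11: emit EQ '='
pos=12: emit PLUS '+'
pos=14: emit RPAREN ')'
pos=16: enter COMMENT mode (saw '/*')
exit COMMENT mode (now at pos=31)
pos=31: enter STRING mode
pos=31: emit STR "hi" (now at pos=35)
pos=36: enter COMMENT mode (saw '/*')
exit COMMENT mode (now at pos=46)
DONE. 8 tokens: [NUM, STR, STR, RPAREN, EQ, PLUS, RPAREN, STR]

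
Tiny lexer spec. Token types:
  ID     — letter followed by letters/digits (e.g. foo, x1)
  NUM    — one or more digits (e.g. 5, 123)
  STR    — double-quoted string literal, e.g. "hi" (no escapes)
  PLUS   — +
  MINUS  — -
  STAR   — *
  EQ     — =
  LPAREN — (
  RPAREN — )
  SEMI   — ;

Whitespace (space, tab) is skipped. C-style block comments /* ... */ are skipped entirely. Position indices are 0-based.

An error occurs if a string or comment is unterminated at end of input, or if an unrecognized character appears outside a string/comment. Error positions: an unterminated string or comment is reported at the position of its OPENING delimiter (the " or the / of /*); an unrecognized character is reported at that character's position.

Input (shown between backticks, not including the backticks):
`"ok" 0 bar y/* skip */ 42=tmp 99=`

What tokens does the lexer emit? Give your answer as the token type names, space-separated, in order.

pos=0: enter STRING mode
pos=0: emit STR "ok" (now at pos=4)
pos=5: emit NUM '0' (now at pos=6)
pos=7: emit ID 'bar' (now at pos=10)
pos=11: emit ID 'y' (now at pos=12)
pos=12: enter COMMENT mode (saw '/*')
exit COMMENT mode (now at pos=22)
pos=23: emit NUM '42' (now at pos=25)
pos=25: emit EQ '='
pos=26: emit ID 'tmp' (now at pos=29)
pos=30: emit NUM '99' (now at pos=32)
pos=32: emit EQ '='
DONE. 9 tokens: [STR, NUM, ID, ID, NUM, EQ, ID, NUM, EQ]

Answer: STR NUM ID ID NUM EQ ID NUM EQ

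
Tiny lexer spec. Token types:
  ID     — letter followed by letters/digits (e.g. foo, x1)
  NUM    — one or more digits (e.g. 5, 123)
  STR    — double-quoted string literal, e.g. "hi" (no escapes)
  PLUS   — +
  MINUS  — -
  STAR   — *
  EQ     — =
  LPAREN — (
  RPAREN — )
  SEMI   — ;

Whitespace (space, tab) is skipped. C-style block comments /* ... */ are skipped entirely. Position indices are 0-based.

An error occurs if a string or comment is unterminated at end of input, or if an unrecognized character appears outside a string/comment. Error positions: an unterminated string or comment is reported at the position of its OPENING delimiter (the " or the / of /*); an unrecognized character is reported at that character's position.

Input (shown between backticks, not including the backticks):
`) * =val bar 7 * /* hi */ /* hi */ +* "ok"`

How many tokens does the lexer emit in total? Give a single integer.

pos=0: emit RPAREN ')'
pos=2: emit STAR '*'
pos=4: emit EQ '='
pos=5: emit ID 'val' (now at pos=8)
pos=9: emit ID 'bar' (now at pos=12)
pos=13: emit NUM '7' (now at pos=14)
pos=15: emit STAR '*'
pos=17: enter COMMENT mode (saw '/*')
exit COMMENT mode (now at pos=25)
pos=26: enter COMMENT mode (saw '/*')
exit COMMENT mode (now at pos=34)
pos=35: emit PLUS '+'
pos=36: emit STAR '*'
pos=38: enter STRING mode
pos=38: emit STR "ok" (now at pos=42)
DONE. 10 tokens: [RPAREN, STAR, EQ, ID, ID, NUM, STAR, PLUS, STAR, STR]

Answer: 10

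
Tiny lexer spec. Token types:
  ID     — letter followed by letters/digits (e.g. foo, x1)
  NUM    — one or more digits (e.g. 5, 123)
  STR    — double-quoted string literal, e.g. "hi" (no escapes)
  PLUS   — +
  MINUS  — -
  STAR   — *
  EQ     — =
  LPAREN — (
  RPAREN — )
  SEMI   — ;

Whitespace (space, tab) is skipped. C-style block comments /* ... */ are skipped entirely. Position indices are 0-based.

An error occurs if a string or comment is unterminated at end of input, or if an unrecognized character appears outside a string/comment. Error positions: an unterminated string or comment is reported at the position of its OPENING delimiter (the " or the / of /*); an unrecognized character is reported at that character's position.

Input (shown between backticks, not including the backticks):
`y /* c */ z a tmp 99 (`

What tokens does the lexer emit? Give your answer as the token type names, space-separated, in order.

pos=0: emit ID 'y' (now at pos=1)
pos=2: enter COMMENT mode (saw '/*')
exit COMMENT mode (now at pos=9)
pos=10: emit ID 'z' (now at pos=11)
pos=12: emit ID 'a' (now at pos=13)
pos=14: emit ID 'tmp' (now at pos=17)
pos=18: emit NUM '99' (now at pos=20)
pos=21: emit LPAREN '('
DONE. 6 tokens: [ID, ID, ID, ID, NUM, LPAREN]

Answer: ID ID ID ID NUM LPAREN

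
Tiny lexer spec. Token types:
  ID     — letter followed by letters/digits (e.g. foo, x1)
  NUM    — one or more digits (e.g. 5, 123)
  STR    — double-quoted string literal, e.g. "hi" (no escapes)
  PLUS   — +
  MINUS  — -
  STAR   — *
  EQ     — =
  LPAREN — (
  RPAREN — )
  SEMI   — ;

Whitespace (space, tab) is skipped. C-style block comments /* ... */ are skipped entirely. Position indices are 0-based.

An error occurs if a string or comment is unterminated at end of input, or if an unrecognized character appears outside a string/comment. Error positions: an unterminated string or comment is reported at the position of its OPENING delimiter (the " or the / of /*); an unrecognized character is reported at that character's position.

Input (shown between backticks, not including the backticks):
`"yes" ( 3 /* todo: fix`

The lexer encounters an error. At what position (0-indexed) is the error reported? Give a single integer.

Answer: 10

Derivation:
pos=0: enter STRING mode
pos=0: emit STR "yes" (now at pos=5)
pos=6: emit LPAREN '('
pos=8: emit NUM '3' (now at pos=9)
pos=10: enter COMMENT mode (saw '/*')
pos=10: ERROR — unterminated comment (reached EOF)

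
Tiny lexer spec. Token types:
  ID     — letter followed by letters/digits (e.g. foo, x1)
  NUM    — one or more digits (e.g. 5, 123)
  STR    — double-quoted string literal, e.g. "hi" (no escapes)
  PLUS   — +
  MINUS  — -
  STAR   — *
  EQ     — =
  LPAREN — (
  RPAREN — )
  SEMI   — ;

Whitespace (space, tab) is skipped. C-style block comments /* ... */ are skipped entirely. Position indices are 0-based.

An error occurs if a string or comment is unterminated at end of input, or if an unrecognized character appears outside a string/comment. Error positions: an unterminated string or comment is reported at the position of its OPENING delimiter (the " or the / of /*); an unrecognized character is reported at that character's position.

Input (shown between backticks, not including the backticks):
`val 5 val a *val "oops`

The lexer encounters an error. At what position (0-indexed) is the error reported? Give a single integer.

pos=0: emit ID 'val' (now at pos=3)
pos=4: emit NUM '5' (now at pos=5)
pos=6: emit ID 'val' (now at pos=9)
pos=10: emit ID 'a' (now at pos=11)
pos=12: emit STAR '*'
pos=13: emit ID 'val' (now at pos=16)
pos=17: enter STRING mode
pos=17: ERROR — unterminated string

Answer: 17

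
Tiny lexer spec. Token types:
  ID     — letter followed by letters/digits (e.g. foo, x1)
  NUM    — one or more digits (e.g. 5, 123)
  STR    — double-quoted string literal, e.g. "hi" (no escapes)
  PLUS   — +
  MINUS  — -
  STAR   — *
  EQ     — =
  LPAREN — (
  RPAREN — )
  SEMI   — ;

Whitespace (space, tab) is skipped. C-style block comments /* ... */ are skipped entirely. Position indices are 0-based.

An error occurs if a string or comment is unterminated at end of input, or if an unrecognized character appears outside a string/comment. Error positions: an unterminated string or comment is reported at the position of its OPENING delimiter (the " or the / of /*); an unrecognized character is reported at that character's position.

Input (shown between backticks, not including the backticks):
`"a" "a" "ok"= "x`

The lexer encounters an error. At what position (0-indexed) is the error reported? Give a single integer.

pos=0: enter STRING mode
pos=0: emit STR "a" (now at pos=3)
pos=4: enter STRING mode
pos=4: emit STR "a" (now at pos=7)
pos=8: enter STRING mode
pos=8: emit STR "ok" (now at pos=12)
pos=12: emit EQ '='
pos=14: enter STRING mode
pos=14: ERROR — unterminated string

Answer: 14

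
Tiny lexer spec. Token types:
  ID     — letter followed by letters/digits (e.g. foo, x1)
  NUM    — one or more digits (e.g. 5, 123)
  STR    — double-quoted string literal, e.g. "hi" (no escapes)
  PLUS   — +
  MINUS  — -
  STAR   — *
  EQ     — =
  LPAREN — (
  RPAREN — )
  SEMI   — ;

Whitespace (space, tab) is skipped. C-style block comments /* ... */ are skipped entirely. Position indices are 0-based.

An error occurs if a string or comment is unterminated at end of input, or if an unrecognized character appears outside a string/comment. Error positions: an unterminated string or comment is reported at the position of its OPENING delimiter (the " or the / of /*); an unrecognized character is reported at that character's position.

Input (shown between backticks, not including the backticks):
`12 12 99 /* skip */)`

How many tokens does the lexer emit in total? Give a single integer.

Answer: 4

Derivation:
pos=0: emit NUM '12' (now at pos=2)
pos=3: emit NUM '12' (now at pos=5)
pos=6: emit NUM '99' (now at pos=8)
pos=9: enter COMMENT mode (saw '/*')
exit COMMENT mode (now at pos=19)
pos=19: emit RPAREN ')'
DONE. 4 tokens: [NUM, NUM, NUM, RPAREN]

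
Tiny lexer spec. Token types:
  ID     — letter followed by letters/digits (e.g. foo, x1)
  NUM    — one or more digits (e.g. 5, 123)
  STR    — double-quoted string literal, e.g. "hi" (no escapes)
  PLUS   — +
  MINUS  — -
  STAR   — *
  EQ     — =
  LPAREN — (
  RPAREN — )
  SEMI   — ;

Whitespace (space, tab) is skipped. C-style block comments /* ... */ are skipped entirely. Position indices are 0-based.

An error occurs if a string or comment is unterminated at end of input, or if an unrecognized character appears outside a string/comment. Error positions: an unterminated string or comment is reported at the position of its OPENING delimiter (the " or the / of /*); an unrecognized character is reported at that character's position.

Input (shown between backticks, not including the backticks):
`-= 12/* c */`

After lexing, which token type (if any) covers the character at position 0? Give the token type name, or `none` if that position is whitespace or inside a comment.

Answer: MINUS

Derivation:
pos=0: emit MINUS '-'
pos=1: emit EQ '='
pos=3: emit NUM '12' (now at pos=5)
pos=5: enter COMMENT mode (saw '/*')
exit COMMENT mode (now at pos=12)
DONE. 3 tokens: [MINUS, EQ, NUM]
Position 0: char is '-' -> MINUS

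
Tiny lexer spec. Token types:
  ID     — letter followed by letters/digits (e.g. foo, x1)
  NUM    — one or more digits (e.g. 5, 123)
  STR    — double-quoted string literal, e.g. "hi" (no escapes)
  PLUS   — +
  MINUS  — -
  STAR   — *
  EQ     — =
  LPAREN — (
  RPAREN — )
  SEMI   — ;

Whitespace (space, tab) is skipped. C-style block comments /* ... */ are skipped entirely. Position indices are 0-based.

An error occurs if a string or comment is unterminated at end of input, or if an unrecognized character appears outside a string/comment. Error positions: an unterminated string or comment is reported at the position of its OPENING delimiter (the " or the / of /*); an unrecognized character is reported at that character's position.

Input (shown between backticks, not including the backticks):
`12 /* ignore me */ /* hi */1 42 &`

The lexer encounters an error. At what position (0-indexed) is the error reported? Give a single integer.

pos=0: emit NUM '12' (now at pos=2)
pos=3: enter COMMENT mode (saw '/*')
exit COMMENT mode (now at pos=18)
pos=19: enter COMMENT mode (saw '/*')
exit COMMENT mode (now at pos=27)
pos=27: emit NUM '1' (now at pos=28)
pos=29: emit NUM '42' (now at pos=31)
pos=32: ERROR — unrecognized char '&'

Answer: 32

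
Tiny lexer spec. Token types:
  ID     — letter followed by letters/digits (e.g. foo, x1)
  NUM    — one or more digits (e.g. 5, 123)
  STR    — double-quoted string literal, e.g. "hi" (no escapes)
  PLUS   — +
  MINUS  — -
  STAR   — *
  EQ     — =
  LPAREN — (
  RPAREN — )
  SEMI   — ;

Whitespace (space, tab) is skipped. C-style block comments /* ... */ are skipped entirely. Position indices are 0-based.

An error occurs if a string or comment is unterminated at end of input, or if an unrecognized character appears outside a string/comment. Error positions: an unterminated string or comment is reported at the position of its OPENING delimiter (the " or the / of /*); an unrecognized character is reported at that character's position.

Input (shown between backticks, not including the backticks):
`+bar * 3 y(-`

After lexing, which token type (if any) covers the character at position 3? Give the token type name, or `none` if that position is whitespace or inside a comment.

Answer: ID

Derivation:
pos=0: emit PLUS '+'
pos=1: emit ID 'bar' (now at pos=4)
pos=5: emit STAR '*'
pos=7: emit NUM '3' (now at pos=8)
pos=9: emit ID 'y' (now at pos=10)
pos=10: emit LPAREN '('
pos=11: emit MINUS '-'
DONE. 7 tokens: [PLUS, ID, STAR, NUM, ID, LPAREN, MINUS]
Position 3: char is 'r' -> ID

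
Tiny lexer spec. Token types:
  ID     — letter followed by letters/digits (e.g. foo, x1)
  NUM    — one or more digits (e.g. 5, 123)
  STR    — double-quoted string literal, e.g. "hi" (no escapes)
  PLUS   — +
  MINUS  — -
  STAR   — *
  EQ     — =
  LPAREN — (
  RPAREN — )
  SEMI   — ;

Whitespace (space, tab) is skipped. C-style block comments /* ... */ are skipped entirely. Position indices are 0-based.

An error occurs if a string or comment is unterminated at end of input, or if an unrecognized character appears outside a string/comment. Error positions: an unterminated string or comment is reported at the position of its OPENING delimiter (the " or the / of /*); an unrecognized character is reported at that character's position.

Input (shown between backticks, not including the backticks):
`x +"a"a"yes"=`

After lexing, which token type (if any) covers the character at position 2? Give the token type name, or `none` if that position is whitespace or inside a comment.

pos=0: emit ID 'x' (now at pos=1)
pos=2: emit PLUS '+'
pos=3: enter STRING mode
pos=3: emit STR "a" (now at pos=6)
pos=6: emit ID 'a' (now at pos=7)
pos=7: enter STRING mode
pos=7: emit STR "yes" (now at pos=12)
pos=12: emit EQ '='
DONE. 6 tokens: [ID, PLUS, STR, ID, STR, EQ]
Position 2: char is '+' -> PLUS

Answer: PLUS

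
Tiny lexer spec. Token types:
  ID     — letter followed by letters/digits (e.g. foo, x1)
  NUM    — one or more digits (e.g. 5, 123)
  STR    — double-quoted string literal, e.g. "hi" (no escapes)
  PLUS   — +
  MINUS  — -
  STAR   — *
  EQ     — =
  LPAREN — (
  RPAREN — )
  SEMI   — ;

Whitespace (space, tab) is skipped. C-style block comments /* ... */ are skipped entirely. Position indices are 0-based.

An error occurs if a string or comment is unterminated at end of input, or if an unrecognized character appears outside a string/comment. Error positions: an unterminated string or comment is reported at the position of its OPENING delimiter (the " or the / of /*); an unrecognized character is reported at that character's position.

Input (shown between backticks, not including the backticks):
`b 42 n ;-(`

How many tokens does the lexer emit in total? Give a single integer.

Answer: 6

Derivation:
pos=0: emit ID 'b' (now at pos=1)
pos=2: emit NUM '42' (now at pos=4)
pos=5: emit ID 'n' (now at pos=6)
pos=7: emit SEMI ';'
pos=8: emit MINUS '-'
pos=9: emit LPAREN '('
DONE. 6 tokens: [ID, NUM, ID, SEMI, MINUS, LPAREN]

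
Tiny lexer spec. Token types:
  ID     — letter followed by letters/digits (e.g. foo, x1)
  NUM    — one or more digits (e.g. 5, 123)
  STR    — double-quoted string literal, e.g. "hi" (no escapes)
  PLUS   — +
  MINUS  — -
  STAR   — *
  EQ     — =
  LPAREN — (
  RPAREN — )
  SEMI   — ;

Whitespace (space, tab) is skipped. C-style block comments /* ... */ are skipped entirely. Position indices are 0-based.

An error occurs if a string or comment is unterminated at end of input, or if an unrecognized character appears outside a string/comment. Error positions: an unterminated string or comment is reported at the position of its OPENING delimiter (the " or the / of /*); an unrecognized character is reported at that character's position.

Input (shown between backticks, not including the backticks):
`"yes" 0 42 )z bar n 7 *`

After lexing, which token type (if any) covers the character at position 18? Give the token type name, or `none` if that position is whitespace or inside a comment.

pos=0: enter STRING mode
pos=0: emit STR "yes" (now at pos=5)
pos=6: emit NUM '0' (now at pos=7)
pos=8: emit NUM '42' (now at pos=10)
pos=11: emit RPAREN ')'
pos=12: emit ID 'z' (now at pos=13)
pos=14: emit ID 'bar' (now at pos=17)
pos=18: emit ID 'n' (now at pos=19)
pos=20: emit NUM '7' (now at pos=21)
pos=22: emit STAR '*'
DONE. 9 tokens: [STR, NUM, NUM, RPAREN, ID, ID, ID, NUM, STAR]
Position 18: char is 'n' -> ID

Answer: ID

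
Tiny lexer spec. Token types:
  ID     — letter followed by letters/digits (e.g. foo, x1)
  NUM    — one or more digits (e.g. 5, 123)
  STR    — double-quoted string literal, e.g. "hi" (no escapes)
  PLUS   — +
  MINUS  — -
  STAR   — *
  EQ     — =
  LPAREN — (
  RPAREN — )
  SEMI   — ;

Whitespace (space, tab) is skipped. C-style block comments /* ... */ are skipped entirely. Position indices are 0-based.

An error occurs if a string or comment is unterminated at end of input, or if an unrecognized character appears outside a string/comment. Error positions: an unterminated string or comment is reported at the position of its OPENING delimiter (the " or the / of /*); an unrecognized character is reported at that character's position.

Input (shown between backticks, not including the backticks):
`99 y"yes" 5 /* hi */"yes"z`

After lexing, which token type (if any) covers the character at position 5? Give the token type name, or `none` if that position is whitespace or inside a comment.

pos=0: emit NUM '99' (now at pos=2)
pos=3: emit ID 'y' (now at pos=4)
pos=4: enter STRING mode
pos=4: emit STR "yes" (now at pos=9)
pos=10: emit NUM '5' (now at pos=11)
pos=12: enter COMMENT mode (saw '/*')
exit COMMENT mode (now at pos=20)
pos=20: enter STRING mode
pos=20: emit STR "yes" (now at pos=25)
pos=25: emit ID 'z' (now at pos=26)
DONE. 6 tokens: [NUM, ID, STR, NUM, STR, ID]
Position 5: char is 'y' -> STR

Answer: STR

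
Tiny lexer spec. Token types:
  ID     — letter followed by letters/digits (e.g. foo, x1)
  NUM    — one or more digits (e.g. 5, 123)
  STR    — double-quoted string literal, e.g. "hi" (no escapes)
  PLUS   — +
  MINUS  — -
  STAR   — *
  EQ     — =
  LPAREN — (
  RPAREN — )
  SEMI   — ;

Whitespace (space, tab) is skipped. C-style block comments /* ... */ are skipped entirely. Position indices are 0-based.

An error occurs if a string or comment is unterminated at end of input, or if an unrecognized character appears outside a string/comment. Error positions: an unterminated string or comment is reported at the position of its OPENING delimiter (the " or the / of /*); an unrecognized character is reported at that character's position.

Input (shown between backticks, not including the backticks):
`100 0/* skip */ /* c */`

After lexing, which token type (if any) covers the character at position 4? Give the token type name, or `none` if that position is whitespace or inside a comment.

pos=0: emit NUM '100' (now at pos=3)
pos=4: emit NUM '0' (now at pos=5)
pos=5: enter COMMENT mode (saw '/*')
exit COMMENT mode (now at pos=15)
pos=16: enter COMMENT mode (saw '/*')
exit COMMENT mode (now at pos=23)
DONE. 2 tokens: [NUM, NUM]
Position 4: char is '0' -> NUM

Answer: NUM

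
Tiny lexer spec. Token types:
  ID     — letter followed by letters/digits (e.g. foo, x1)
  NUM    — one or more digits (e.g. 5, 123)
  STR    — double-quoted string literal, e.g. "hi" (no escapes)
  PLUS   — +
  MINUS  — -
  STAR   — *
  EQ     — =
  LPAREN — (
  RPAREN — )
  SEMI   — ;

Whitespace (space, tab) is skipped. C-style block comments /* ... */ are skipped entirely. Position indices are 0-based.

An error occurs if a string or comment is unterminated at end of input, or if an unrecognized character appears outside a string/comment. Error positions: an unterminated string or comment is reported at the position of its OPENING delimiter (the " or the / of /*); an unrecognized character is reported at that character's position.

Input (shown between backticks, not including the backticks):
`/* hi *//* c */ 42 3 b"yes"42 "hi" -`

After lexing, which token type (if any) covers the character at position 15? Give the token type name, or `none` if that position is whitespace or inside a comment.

pos=0: enter COMMENT mode (saw '/*')
exit COMMENT mode (now at pos=8)
pos=8: enter COMMENT mode (saw '/*')
exit COMMENT mode (now at pos=15)
pos=16: emit NUM '42' (now at pos=18)
pos=19: emit NUM '3' (now at pos=20)
pos=21: emit ID 'b' (now at pos=22)
pos=22: enter STRING mode
pos=22: emit STR "yes" (now at pos=27)
pos=27: emit NUM '42' (now at pos=29)
pos=30: enter STRING mode
pos=30: emit STR "hi" (now at pos=34)
pos=35: emit MINUS '-'
DONE. 7 tokens: [NUM, NUM, ID, STR, NUM, STR, MINUS]
Position 15: char is ' ' -> none

Answer: none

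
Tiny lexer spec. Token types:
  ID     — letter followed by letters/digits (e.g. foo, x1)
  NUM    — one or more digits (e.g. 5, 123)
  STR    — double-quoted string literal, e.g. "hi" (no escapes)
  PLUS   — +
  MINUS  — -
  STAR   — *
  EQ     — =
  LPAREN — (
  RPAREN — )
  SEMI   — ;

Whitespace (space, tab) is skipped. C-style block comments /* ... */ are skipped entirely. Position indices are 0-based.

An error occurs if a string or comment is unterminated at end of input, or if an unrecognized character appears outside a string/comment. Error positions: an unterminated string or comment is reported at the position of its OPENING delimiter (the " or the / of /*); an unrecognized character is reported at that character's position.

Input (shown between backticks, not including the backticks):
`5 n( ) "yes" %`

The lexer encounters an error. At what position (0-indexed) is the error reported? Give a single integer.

pos=0: emit NUM '5' (now at pos=1)
pos=2: emit ID 'n' (now at pos=3)
pos=3: emit LPAREN '('
pos=5: emit RPAREN ')'
pos=7: enter STRING mode
pos=7: emit STR "yes" (now at pos=12)
pos=13: ERROR — unrecognized char '%'

Answer: 13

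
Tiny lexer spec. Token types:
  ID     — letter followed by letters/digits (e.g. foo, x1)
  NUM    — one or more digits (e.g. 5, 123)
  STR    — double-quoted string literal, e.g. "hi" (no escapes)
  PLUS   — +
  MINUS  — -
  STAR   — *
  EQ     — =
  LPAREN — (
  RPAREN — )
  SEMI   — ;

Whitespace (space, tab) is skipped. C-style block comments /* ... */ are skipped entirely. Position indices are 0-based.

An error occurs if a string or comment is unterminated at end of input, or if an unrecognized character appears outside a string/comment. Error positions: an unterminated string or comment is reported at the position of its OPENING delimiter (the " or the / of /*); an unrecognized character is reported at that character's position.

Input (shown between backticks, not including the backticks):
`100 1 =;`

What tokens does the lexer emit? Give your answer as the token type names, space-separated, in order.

Answer: NUM NUM EQ SEMI

Derivation:
pos=0: emit NUM '100' (now at pos=3)
pos=4: emit NUM '1' (now at pos=5)
pos=6: emit EQ '='
pos=7: emit SEMI ';'
DONE. 4 tokens: [NUM, NUM, EQ, SEMI]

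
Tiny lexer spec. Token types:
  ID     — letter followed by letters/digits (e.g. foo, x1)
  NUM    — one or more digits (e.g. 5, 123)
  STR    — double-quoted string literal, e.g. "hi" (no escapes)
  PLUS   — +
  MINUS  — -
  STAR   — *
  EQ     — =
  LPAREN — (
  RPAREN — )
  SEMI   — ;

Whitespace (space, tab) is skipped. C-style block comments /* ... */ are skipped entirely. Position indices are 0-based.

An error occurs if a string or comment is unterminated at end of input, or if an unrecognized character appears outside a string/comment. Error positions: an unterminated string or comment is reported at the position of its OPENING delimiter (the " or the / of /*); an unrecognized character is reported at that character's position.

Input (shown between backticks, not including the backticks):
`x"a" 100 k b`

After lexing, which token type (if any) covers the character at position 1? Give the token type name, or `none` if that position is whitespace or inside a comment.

Answer: STR

Derivation:
pos=0: emit ID 'x' (now at pos=1)
pos=1: enter STRING mode
pos=1: emit STR "a" (now at pos=4)
pos=5: emit NUM '100' (now at pos=8)
pos=9: emit ID 'k' (now at pos=10)
pos=11: emit ID 'b' (now at pos=12)
DONE. 5 tokens: [ID, STR, NUM, ID, ID]
Position 1: char is '"' -> STR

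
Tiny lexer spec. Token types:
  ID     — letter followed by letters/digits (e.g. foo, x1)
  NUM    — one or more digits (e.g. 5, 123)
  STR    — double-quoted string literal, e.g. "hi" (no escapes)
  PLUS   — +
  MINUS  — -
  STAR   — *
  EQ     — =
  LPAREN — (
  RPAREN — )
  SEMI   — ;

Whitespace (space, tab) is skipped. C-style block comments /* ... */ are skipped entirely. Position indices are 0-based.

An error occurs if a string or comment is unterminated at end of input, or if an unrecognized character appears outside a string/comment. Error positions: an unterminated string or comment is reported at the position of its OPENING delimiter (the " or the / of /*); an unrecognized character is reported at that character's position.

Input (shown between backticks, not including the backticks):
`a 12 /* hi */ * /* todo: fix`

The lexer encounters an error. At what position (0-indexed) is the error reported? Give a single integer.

Answer: 16

Derivation:
pos=0: emit ID 'a' (now at pos=1)
pos=2: emit NUM '12' (now at pos=4)
pos=5: enter COMMENT mode (saw '/*')
exit COMMENT mode (now at pos=13)
pos=14: emit STAR '*'
pos=16: enter COMMENT mode (saw '/*')
pos=16: ERROR — unterminated comment (reached EOF)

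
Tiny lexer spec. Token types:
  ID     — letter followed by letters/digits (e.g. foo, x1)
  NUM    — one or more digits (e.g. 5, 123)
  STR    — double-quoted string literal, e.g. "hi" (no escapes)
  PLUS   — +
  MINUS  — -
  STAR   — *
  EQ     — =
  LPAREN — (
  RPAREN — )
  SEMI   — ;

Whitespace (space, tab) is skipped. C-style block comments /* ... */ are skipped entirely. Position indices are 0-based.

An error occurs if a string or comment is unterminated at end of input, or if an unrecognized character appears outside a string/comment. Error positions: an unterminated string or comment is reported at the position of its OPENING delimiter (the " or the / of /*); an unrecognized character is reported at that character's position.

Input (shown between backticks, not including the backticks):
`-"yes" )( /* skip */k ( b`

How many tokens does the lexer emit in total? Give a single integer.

Answer: 7

Derivation:
pos=0: emit MINUS '-'
pos=1: enter STRING mode
pos=1: emit STR "yes" (now at pos=6)
pos=7: emit RPAREN ')'
pos=8: emit LPAREN '('
pos=10: enter COMMENT mode (saw '/*')
exit COMMENT mode (now at pos=20)
pos=20: emit ID 'k' (now at pos=21)
pos=22: emit LPAREN '('
pos=24: emit ID 'b' (now at pos=25)
DONE. 7 tokens: [MINUS, STR, RPAREN, LPAREN, ID, LPAREN, ID]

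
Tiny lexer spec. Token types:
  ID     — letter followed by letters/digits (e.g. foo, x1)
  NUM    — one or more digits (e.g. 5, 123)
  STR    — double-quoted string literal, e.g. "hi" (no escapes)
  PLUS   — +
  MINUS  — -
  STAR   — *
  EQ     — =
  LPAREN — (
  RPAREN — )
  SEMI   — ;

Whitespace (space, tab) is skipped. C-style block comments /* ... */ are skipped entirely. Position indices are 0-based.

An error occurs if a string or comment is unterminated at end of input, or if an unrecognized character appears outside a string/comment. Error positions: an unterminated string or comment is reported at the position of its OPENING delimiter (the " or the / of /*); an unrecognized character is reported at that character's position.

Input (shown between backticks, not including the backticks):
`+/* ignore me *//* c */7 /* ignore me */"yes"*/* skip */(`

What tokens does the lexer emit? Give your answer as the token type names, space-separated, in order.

pos=0: emit PLUS '+'
pos=1: enter COMMENT mode (saw '/*')
exit COMMENT mode (now at pos=16)
pos=16: enter COMMENT mode (saw '/*')
exit COMMENT mode (now at pos=23)
pos=23: emit NUM '7' (now at pos=24)
pos=25: enter COMMENT mode (saw '/*')
exit COMMENT mode (now at pos=40)
pos=40: enter STRING mode
pos=40: emit STR "yes" (now at pos=45)
pos=45: emit STAR '*'
pos=46: enter COMMENT mode (saw '/*')
exit COMMENT mode (now at pos=56)
pos=56: emit LPAREN '('
DONE. 5 tokens: [PLUS, NUM, STR, STAR, LPAREN]

Answer: PLUS NUM STR STAR LPAREN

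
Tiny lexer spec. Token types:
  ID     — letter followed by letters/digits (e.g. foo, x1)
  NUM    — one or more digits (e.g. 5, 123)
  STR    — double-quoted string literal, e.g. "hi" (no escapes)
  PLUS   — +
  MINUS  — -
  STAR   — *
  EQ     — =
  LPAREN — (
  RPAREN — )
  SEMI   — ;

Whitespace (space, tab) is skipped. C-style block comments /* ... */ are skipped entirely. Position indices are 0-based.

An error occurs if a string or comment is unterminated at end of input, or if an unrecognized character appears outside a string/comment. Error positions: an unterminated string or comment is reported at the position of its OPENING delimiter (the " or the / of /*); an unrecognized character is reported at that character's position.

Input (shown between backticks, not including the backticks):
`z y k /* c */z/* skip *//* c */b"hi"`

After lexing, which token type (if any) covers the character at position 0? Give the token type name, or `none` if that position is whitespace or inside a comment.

Answer: ID

Derivation:
pos=0: emit ID 'z' (now at pos=1)
pos=2: emit ID 'y' (now at pos=3)
pos=4: emit ID 'k' (now at pos=5)
pos=6: enter COMMENT mode (saw '/*')
exit COMMENT mode (now at pos=13)
pos=13: emit ID 'z' (now at pos=14)
pos=14: enter COMMENT mode (saw '/*')
exit COMMENT mode (now at pos=24)
pos=24: enter COMMENT mode (saw '/*')
exit COMMENT mode (now at pos=31)
pos=31: emit ID 'b' (now at pos=32)
pos=32: enter STRING mode
pos=32: emit STR "hi" (now at pos=36)
DONE. 6 tokens: [ID, ID, ID, ID, ID, STR]
Position 0: char is 'z' -> ID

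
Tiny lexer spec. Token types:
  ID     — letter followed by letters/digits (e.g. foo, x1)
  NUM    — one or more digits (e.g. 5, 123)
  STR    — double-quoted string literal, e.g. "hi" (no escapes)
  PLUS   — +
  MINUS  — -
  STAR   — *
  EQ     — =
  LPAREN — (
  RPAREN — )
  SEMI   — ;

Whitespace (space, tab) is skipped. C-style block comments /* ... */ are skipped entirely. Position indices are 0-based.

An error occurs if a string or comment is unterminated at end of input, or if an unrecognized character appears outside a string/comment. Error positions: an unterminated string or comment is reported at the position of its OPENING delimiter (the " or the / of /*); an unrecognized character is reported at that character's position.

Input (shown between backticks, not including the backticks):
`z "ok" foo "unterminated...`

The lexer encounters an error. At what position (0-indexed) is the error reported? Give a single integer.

Answer: 11

Derivation:
pos=0: emit ID 'z' (now at pos=1)
pos=2: enter STRING mode
pos=2: emit STR "ok" (now at pos=6)
pos=7: emit ID 'foo' (now at pos=10)
pos=11: enter STRING mode
pos=11: ERROR — unterminated string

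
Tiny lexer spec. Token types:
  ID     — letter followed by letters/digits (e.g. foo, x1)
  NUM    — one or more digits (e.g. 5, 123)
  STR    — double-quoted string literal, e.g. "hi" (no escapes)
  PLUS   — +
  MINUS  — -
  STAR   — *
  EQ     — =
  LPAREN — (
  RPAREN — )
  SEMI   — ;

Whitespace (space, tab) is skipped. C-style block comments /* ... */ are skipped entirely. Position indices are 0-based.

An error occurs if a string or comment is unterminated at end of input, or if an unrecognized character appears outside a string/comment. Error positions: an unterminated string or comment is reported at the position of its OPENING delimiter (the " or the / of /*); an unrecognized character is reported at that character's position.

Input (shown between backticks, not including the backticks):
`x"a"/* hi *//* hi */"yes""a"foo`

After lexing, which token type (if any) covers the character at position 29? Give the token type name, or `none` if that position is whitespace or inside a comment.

Answer: ID

Derivation:
pos=0: emit ID 'x' (now at pos=1)
pos=1: enter STRING mode
pos=1: emit STR "a" (now at pos=4)
pos=4: enter COMMENT mode (saw '/*')
exit COMMENT mode (now at pos=12)
pos=12: enter COMMENT mode (saw '/*')
exit COMMENT mode (now at pos=20)
pos=20: enter STRING mode
pos=20: emit STR "yes" (now at pos=25)
pos=25: enter STRING mode
pos=25: emit STR "a" (now at pos=28)
pos=28: emit ID 'foo' (now at pos=31)
DONE. 5 tokens: [ID, STR, STR, STR, ID]
Position 29: char is 'o' -> ID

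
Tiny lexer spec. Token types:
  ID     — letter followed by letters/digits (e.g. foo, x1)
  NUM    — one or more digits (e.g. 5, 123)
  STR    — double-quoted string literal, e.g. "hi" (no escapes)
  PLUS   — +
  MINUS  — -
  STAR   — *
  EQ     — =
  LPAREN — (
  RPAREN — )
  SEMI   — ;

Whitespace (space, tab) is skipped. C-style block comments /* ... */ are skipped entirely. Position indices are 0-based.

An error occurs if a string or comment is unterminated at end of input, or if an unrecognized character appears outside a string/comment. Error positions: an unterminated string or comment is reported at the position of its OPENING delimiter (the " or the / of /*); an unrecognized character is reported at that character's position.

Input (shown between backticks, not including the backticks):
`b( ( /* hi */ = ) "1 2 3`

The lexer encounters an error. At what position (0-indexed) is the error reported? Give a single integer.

Answer: 18

Derivation:
pos=0: emit ID 'b' (now at pos=1)
pos=1: emit LPAREN '('
pos=3: emit LPAREN '('
pos=5: enter COMMENT mode (saw '/*')
exit COMMENT mode (now at pos=13)
pos=14: emit EQ '='
pos=16: emit RPAREN ')'
pos=18: enter STRING mode
pos=18: ERROR — unterminated string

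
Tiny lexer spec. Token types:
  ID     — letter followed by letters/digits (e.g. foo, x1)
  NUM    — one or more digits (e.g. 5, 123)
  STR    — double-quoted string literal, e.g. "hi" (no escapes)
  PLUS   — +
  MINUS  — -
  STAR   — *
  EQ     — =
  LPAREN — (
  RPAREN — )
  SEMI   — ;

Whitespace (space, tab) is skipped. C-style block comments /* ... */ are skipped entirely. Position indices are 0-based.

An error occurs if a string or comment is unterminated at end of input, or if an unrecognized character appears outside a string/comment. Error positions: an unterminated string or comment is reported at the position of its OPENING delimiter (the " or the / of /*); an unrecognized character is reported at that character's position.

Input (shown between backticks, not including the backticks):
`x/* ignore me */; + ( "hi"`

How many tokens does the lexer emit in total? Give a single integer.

Answer: 5

Derivation:
pos=0: emit ID 'x' (now at pos=1)
pos=1: enter COMMENT mode (saw '/*')
exit COMMENT mode (now at pos=16)
pos=16: emit SEMI ';'
pos=18: emit PLUS '+'
pos=20: emit LPAREN '('
pos=22: enter STRING mode
pos=22: emit STR "hi" (now at pos=26)
DONE. 5 tokens: [ID, SEMI, PLUS, LPAREN, STR]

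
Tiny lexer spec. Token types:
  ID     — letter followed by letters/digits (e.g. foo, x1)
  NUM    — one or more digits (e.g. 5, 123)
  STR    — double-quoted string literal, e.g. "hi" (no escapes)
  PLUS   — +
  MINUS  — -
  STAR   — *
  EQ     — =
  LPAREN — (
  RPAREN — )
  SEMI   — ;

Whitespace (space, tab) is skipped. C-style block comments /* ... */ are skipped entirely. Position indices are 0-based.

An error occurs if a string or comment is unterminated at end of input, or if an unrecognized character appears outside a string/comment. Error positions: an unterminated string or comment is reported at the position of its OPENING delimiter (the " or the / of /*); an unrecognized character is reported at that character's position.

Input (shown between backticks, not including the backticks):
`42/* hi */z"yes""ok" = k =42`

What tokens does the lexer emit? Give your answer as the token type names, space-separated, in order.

pos=0: emit NUM '42' (now at pos=2)
pos=2: enter COMMENT mode (saw '/*')
exit COMMENT mode (now at pos=10)
pos=10: emit ID 'z' (now at pos=11)
pos=11: enter STRING mode
pos=11: emit STR "yes" (now at pos=16)
pos=16: enter STRING mode
pos=16: emit STR "ok" (now at pos=20)
pos=21: emit EQ '='
pos=23: emit ID 'k' (now at pos=24)
pos=25: emit EQ '='
pos=26: emit NUM '42' (now at pos=28)
DONE. 8 tokens: [NUM, ID, STR, STR, EQ, ID, EQ, NUM]

Answer: NUM ID STR STR EQ ID EQ NUM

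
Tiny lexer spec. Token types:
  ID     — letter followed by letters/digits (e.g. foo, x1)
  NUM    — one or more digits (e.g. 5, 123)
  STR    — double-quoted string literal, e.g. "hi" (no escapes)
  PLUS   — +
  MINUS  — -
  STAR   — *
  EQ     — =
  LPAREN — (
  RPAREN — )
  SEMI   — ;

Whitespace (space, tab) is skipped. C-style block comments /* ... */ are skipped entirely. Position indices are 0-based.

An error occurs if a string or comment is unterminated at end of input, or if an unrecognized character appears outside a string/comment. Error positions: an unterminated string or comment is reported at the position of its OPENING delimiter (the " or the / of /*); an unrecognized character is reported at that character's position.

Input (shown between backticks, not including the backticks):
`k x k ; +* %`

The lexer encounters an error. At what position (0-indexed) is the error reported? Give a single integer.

Answer: 11

Derivation:
pos=0: emit ID 'k' (now at pos=1)
pos=2: emit ID 'x' (now at pos=3)
pos=4: emit ID 'k' (now at pos=5)
pos=6: emit SEMI ';'
pos=8: emit PLUS '+'
pos=9: emit STAR '*'
pos=11: ERROR — unrecognized char '%'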